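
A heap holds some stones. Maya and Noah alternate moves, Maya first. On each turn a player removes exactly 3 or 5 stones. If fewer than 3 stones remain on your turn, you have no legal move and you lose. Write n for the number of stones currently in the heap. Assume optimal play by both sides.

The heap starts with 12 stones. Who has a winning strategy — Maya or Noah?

Maya wins.

Compute win/loss labels from the base case upward. A position with no move is L. Any other position is W if it can reach an L in one move, else L.
n=0: no move → L
n=1: no move → L
n=2: no move → L
n=3: reaches L-position 0 → W
n=4: reaches L-position 1 → W
n=5: reaches L-position 2 → W
n=6: reaches L-position 1 → W
n=7: reaches L-position 2 → W
n=8: only reaches 5(W), 3(W), all W → L
n=9: only reaches 6(W), 4(W), all W → L
n=10: only reaches 7(W), 5(W), all W → L
n=11: reaches L-position 8 → W
n=12: reaches L-position 9 → W
The starting position 12 is W: Maya should remove 3, leaving 9, handing over an L position.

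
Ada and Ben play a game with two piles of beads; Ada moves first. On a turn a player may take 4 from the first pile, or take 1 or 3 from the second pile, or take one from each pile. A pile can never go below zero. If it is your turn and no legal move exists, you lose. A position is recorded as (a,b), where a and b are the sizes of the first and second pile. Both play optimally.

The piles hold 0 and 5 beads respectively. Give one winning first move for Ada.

Use the standard recursion: the mover loses at a terminal position; elsewhere, the mover wins exactly when some move hands the opponent an L position.
No move ever increases a pile, so every position that can arise here has a ≤ 0 and b ≤ 5; it is enough to label the cells with 0 ≤ a ≤ 0 and 0 ≤ b ≤ 5.
Every move lowers a or b (never raises either), so fill the grid row by row in increasing a, and left to right within a row: each cell's successors are then already labelled.
      b=0  b=1  b=2  b=3  b=4  b=5
a=0:    L    W    L    W    L    W
Cells with no legal move (terminal, hence L): (0,0).
The remaining L cells, each justified by listing all of its moves:
(0,2): L (sole option (0,1)(W) is W)
(0,4): L (options (0,3)(W), (0,1)(W) are all W)
Every other cell has at least one move into one of the L cells above, so it is W.
From (0,5), the L positions reachable in one move are: (0,4), (0,2). Any move reaching one of these is winning.

Move to (0,4).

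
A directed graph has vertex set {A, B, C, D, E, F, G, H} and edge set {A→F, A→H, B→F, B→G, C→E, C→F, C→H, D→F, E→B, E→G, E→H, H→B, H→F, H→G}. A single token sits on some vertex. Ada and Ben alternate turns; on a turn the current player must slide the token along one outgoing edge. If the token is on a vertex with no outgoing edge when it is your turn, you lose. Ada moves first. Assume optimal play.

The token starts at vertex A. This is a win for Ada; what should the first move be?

Build the W/L table. Terminal = L. A non-terminal position is W if it has a move to some L; otherwise it is L.
Every edge goes from a vertex to one that appears earlier in the order G, F, B, H, D, E, C, A, so processing vertices in that order labels each vertex after all of its successors.
G: no outgoing edge → L
F: no outgoing edge → L
B: →F(L), so W
H: →F(L), so W
D: →F(L), so W
E: →G(L), so W
C: →F(L), so W
A: →F(L), so W
From A, the L positions reachable in one move are: F.

Move to F.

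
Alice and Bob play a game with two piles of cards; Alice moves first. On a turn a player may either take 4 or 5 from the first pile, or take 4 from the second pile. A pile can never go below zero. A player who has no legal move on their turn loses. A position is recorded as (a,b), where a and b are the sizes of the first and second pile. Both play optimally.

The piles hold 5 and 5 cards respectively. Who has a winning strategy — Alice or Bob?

Bob wins.

Label each position W (a win for the player to move) or L (a loss). A position with no legal move is L; any other position is W exactly when some move reaches an L, and L when every move reaches a W.
No move ever increases a pile, so every position that can arise here has a ≤ 5 and b ≤ 5; it is enough to label the cells with 0 ≤ a ≤ 5 and 0 ≤ b ≤ 5.
Every move lowers a or b (never raises either), so fill the grid row by row in increasing a, and left to right within a row: each cell's successors are then already labelled.
      b=0  b=1  b=2  b=3  b=4  b=5
a=0:    L    L    L    L    W    W
a=1:    L    L    L    L    W    W
a=2:    L    L    L    L    W    W
a=3:    L    L    L    L    W    W
a=4:    W    W    W    W    L    L
a=5:    W    W    W    W    L    L
Cells with no legal move (terminal, hence L): (0,0), (0,1), (0,2), (0,3), (1,0), (1,1), (1,2), (1,3), (2,0), (2,1), (2,2), (2,3), (3,0), (3,1), (3,2), (3,3).
The remaining L cells, each justified by listing all of its moves:
(4,4): moves to (0,4)(W), (4,0)(W); every one is W ⇒ L
(4,5): moves to (0,5)(W), (4,1)(W); every one is W ⇒ L
(5,4): moves to (1,4)(W), (0,4)(W), (5,0)(W); every one is W ⇒ L
(5,5): moves to (1,5)(W), (0,5)(W), (5,1)(W); every one is W ⇒ L
Every other cell has at least one move into one of the L cells above, so it is W.
Every move from (5,5) reaches a W position, so the mover loses.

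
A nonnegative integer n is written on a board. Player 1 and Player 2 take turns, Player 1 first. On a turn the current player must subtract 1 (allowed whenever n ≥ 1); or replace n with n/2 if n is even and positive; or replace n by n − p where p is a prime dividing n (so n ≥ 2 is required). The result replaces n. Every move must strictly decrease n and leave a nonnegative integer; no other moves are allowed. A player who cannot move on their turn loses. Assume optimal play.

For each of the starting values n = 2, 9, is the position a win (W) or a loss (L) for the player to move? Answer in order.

Label each position W (a win for the player to move) or L (a loss). A position with no legal move is L; any other position is W exactly when some move reaches an L, and L when every move reaches a W.
n=0: no move → L
n=1: →0(L), so W
n=2: →0(L), so W
n=3: →0(L), so W
n=4: →2(W), 3(W) — all W, so L
n=5: →0(L), so W
n=6: →4(L), so W
n=7: →0(L), so W
n=8: →4(L), so W
n=9: →6(W), 8(W) — all W, so L

2: W, 9: L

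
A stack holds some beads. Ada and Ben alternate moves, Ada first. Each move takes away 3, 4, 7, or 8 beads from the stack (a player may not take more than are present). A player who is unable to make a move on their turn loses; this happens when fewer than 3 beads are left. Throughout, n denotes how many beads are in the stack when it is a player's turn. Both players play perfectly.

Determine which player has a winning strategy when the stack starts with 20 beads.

Positions with no move are L. A position that does have a move is losing for the player to move precisely when every available move leads to a winning position for the opponent. Fill in the labels:
n=0: no move → L
n=1: no move → L
n=2: no move → L
n=3: W (go to 0, an L position)
n=4: W (go to 1, an L position)
n=5: W (go to 2, an L position)
n=6: W (go to 2, an L position)
n=7: W (go to 0, an L position)
n=8: W (go to 1, an L position)
n=9: W (go to 2, an L position)
n=10: W (go to 2, an L position)
n=11: L (options 8(W), 7(W), 4(W), 3(W) are all W)
n=12: L (options 9(W), 8(W), 5(W), 4(W) are all W)
n=13: L (options 10(W), 9(W), 6(W), 5(W) are all W)
n=14: W (go to 11, an L position)
n=15: W (go to 12, an L position)
n=16: W (go to 13, an L position)
n=17: W (go to 13, an L position)
n=18: W (go to 11, an L position)
n=19: W (go to 12, an L position)
n=20: W (go to 13, an L position)
From 20 Ada can remove 7, leaving 13, reaching an L position.

Ada wins.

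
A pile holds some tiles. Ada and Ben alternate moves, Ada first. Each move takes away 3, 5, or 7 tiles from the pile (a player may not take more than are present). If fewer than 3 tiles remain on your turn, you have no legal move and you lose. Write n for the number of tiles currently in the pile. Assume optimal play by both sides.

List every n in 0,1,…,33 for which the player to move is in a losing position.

Classify positions by backward induction: terminal positions (no move available) are L. From any other position, the mover wins iff some move reaches an L.
n=0: no move → L
n=1: no move → L
n=2: no move → L
n=3: W (go to 0, an L position)
n=4: W (go to 1, an L position)
n=5: W (go to 2, an L position)
n=6: W (go to 1, an L position)
n=7: W (go to 2, an L position)
n=8: W (go to 1, an L position)
n=9: W (go to 2, an L position)
n=10: L (options 7(W), 5(W), 3(W) are all W)
n=11: L (options 8(W), 6(W), 4(W) are all W)
n=12: L (options 9(W), 7(W), 5(W) are all W)
n=13: W (go to 10, an L position)
n=14: W (go to 11, an L position)
n=15: W (go to 12, an L position)
n=16: W (go to 11, an L position)
n=17: W (go to 12, an L position)
n=18: W (go to 11, an L position)
n=19: W (go to 12, an L position)
n=20: L (options 17(W), 15(W), 13(W) are all W)
n=21: L (options 18(W), 16(W), 14(W) are all W)
n=22: L (options 19(W), 17(W), 15(W) are all W)
n=23: W (go to 20, an L position)
n=24: W (go to 21, an L position)
n=25: W (go to 22, an L position)
n=26: W (go to 21, an L position)
n=27: W (go to 22, an L position)
n=28: W (go to 21, an L position)
n=29: W (go to 22, an L position)
n=30: L (options 27(W), 25(W), 23(W) are all W)
n=31: L (options 28(W), 26(W), 24(W) are all W)
n=32: L (options 29(W), 27(W), 25(W) are all W)
n=33: W (go to 30, an L position)
The losing starting values of n are exactly the entries labelled L in this table (12 of them).

0, 1, 2, 10, 11, 12, 20, 21, 22, 30, 31, 32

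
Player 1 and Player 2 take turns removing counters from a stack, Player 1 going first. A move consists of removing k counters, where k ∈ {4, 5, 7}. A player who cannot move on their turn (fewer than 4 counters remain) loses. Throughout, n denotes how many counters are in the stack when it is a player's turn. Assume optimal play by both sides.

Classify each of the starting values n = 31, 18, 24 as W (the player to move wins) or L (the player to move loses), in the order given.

Label each position W (a win for the player to move) or L (a loss). A position with no legal move is L; any other position is W exactly when some move reaches an L, and L when every move reaches a W.
n=0: no move → L
n=1: no move → L
n=2: no move → L
n=3: no move → L
n=4: →0(L), so W
n=5: →1(L), so W
n=6: →2(L), so W
n=7: →3(L), so W
n=8: →3(L), so W
n=9: →2(L), so W
n=10: →3(L), so W
n=11: →7(W), 6(W), 4(W) — all W, so L
n=12: →8(W), 7(W), 5(W) — all W, so L
n=13: →9(W), 8(W), 6(W) — all W, so L
n=14: →10(W), 9(W), 7(W) — all W, so L
n=15: →11(L), so W
n=16: →12(L), so W
n=17: →13(L), so W
n=18: →14(L), so W
n=19: →14(L), so W
n=20: →13(L), so W
n=21: →14(L), so W
n=22: →18(W), 17(W), 15(W) — all W, so L
n=23: →19(W), 18(W), 16(W) — all W, so L
n=24: →20(W), 19(W), 17(W) — all W, so L
n=25: →21(W), 20(W), 18(W) — all W, so L
n=26: →22(L), so W
n=27: →23(L), so W
n=28: →24(L), so W
n=29: →25(L), so W
n=30: →25(L), so W
n=31: →24(L), so W

31: W, 18: W, 24: L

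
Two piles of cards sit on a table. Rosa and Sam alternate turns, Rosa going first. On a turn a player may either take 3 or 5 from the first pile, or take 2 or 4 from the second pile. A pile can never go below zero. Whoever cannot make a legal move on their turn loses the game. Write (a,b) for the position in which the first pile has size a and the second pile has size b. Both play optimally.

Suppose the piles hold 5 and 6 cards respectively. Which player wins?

Rosa wins.

Work bottom-up. With no move the player to move loses. Otherwise the position is W if at least one move leads to an L position for the opponent, and L if every move leads to a W.
No move ever increases a pile, so every position that can arise here has a ≤ 5 and b ≤ 6; it is enough to label the cells with 0 ≤ a ≤ 5 and 0 ≤ b ≤ 6.
Every move lowers a or b (never raises either), so fill the grid row by row in increasing a, and left to right within a row: each cell's successors are then already labelled.
      b=0  b=1  b=2  b=3  b=4  b=5  b=6
a=0:    L    L    W    W    W    W    L
a=1:    L    L    W    W    W    W    L
a=2:    L    L    W    W    W    W    L
a=3:    W    W    L    L    W    W    W
a=4:    W    W    L    L    W    W    W
a=5:    W    W    L    L    W    W    W
Cells with no legal move (terminal, hence L): (0,0), (0,1), (1,0), (1,1), (2,0), (2,1).
The remaining L cells, each justified by listing all of its moves:
(0,6): L (options (0,4)(W), (0,2)(W) are all W)
(1,6): L (options (1,4)(W), (1,2)(W) are all W)
(2,6): L (options (2,4)(W), (2,2)(W) are all W)
(3,2): L (options (0,2)(W), (3,0)(W) are all W)
(3,3): L (options (0,3)(W), (3,1)(W) are all W)
(4,2): L (options (1,2)(W), (4,0)(W) are all W)
(4,3): L (options (1,3)(W), (4,1)(W) are all W)
(5,2): L (options (2,2)(W), (0,2)(W), (5,0)(W) are all W)
(5,3): L (options (2,3)(W), (0,3)(W), (5,1)(W) are all W)
Every other cell has at least one move into one of the L cells above, so it is W.
From (5,6) Rosa can move to (2,6), reaching an L position.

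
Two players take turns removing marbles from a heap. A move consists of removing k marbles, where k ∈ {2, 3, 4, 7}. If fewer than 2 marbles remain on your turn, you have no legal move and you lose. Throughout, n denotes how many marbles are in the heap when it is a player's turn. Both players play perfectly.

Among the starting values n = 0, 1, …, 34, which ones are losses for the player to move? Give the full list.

0, 1, 6, 11, 12, 17, 22, 23, 28, 33, 34

Use the standard recursion: the mover loses at a terminal position; elsewhere, the mover wins exactly when some move hands the opponent an L position.
n=0: no move → L
n=1: no move → L
n=2: →0(L), so W
n=3: →1(L), so W
n=4: →1(L), so W
n=5: →1(L), so W
n=6: →4(W), 3(W), 2(W) — all W, so L
n=7: →0(L), so W
n=8: →6(L), so W
n=9: →6(L), so W
n=10: →6(L), so W
n=11: →9(W), 8(W), 7(W), 4(W) — all W, so L
n=12: →10(W), 9(W), 8(W), 5(W) — all W, so L
n=13: →11(L), so W
n=14: →12(L), so W
n=15: →12(L), so W
n=16: →12(L), so W
n=17: →15(W), 14(W), 13(W), 10(W) — all W, so L
n=18: →11(L), so W
n=19: →17(L), so W
n=20: →17(L), so W
n=21: →17(L), so W
n=22: →20(W), 19(W), 18(W), 15(W) — all W, so L
n=23: →21(W), 20(W), 19(W), 16(W) — all W, so L
n=24: →22(L), so W
n=25: →23(L), so W
n=26: →23(L), so W
n=27: →23(L), so W
n=28: →26(W), 25(W), 24(W), 21(W) — all W, so L
n=29: →22(L), so W
n=30: →28(L), so W
n=31: →28(L), so W
n=32: →28(L), so W
n=33: →31(W), 30(W), 29(W), 26(W) — all W, so L
n=34: →32(W), 31(W), 30(W), 27(W) — all W, so L
Reading off the rows marked L gives the requested list; there are 11 such values of n.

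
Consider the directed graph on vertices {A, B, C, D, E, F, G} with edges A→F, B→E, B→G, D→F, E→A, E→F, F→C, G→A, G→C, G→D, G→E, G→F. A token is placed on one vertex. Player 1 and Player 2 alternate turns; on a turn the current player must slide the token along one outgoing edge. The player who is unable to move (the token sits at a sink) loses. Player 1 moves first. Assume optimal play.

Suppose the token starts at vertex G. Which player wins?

Work bottom-up. With no move the player to move loses. Otherwise the position is W if at least one move leads to an L position for the opponent, and L if every move leads to a W.
Every edge goes from a vertex to one that appears earlier in the order C, F, A, E, D, G, B, so processing vertices in that order labels each vertex after all of its successors.
C: no outgoing edge → L
F: can move to C, which is L ⇒ W
A: the only move is to F(W), a W ⇒ L
E: can move to A, which is L ⇒ W
D: the only move is to F(W), a W ⇒ L
G: can move to D, which is L ⇒ W
B: moves to G(W), E(W); every one is W ⇒ L
The starting position G is W: Player 1 should move to D, handing over an L position.

Player 1 wins.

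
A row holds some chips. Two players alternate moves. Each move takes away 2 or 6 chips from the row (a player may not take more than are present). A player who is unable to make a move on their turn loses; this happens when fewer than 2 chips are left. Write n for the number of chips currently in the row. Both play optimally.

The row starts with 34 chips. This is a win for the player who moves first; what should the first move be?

Label each position W (a win for the player to move) or L (a loss). A position with no legal move is L; any other position is W exactly when some move reaches an L, and L when every move reaches a W.
n=0: no move → L
n=1: no move → L
n=2: can move to 0, which is L ⇒ W
n=3: can move to 1, which is L ⇒ W
n=4: the only move is to 2(W), a W ⇒ L
n=5: the only move is to 3(W), a W ⇒ L
n=6: can move to 4, which is L ⇒ W
n=7: can move to 5, which is L ⇒ W
n=8: moves to 6(W), 2(W); every one is W ⇒ L
n=9: moves to 7(W), 3(W); every one is W ⇒ L
n=10: can move to 8, which is L ⇒ W
n=11: can move to 9, which is L ⇒ W
n=12: moves to 10(W), 6(W); every one is W ⇒ L
n=13: moves to 11(W), 7(W); every one is W ⇒ L
n=14: can move to 12, which is L ⇒ W
n=15: can move to 13, which is L ⇒ W
n=16: moves to 14(W), 10(W); every one is W ⇒ L
n=17: moves to 15(W), 11(W); every one is W ⇒ L
n=18: can move to 16, which is L ⇒ W
n=19: can move to 17, which is L ⇒ W
n=20: moves to 18(W), 14(W); every one is W ⇒ L
n=21: moves to 19(W), 15(W); every one is W ⇒ L
n=22: can move to 20, which is L ⇒ W
n=23: can move to 21, which is L ⇒ W
n=24: moves to 22(W), 18(W); every one is W ⇒ L
n=25: moves to 23(W), 19(W); every one is W ⇒ L
n=26: can move to 24, which is L ⇒ W
n=27: can move to 25, which is L ⇒ W
n=28: moves to 26(W), 22(W); every one is W ⇒ L
n=29: moves to 27(W), 23(W); every one is W ⇒ L
n=30: can move to 28, which is L ⇒ W
n=31: can move to 29, which is L ⇒ W
n=32: moves to 30(W), 26(W); every one is W ⇒ L
n=33: moves to 31(W), 27(W); every one is W ⇒ L
n=34: can move to 32, which is L ⇒ W
From 34, the L positions reachable in one move are: 32, 28. Any move reaching one of these is winning.

Remove 2, leaving 32.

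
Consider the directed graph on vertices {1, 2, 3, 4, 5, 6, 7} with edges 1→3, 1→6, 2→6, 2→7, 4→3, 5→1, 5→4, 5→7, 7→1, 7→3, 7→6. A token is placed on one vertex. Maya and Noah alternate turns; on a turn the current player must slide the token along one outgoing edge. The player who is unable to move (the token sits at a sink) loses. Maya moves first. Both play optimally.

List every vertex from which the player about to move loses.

Use the standard recursion: the mover loses at a terminal position; elsewhere, the mover wins exactly when some move hands the opponent an L position.
Every edge goes from a vertex to one that appears earlier in the order 6, 3, 1, 4, 7, 2, 5, so processing vertices in that order labels each vertex after all of its successors.
6: no outgoing edge → L
3: no outgoing edge → L
1: can move to 3, which is L ⇒ W
4: can move to 3, which is L ⇒ W
7: can move to 3, which is L ⇒ W
2: can move to 6, which is L ⇒ W
5: moves to 7(W), 4(W), 1(W); every one is W ⇒ L
The losing starting vertices are exactly the entries labelled L in this table (3 of them).

3, 5, 6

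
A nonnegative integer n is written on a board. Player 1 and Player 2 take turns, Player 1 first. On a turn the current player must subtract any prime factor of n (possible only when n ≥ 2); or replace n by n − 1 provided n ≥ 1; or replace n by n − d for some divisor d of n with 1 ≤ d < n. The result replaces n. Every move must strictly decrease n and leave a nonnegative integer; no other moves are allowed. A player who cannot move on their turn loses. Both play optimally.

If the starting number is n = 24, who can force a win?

Player 1 wins.

Build the W/L table. Terminal = L. A non-terminal position is W if it has a move to some L; otherwise it is L.
n=0: no move → L
n=1: W (go to 0, an L position)
n=2: W (go to 0, an L position)
n=3: W (go to 0, an L position)
n=4: L (options 2(W), 3(W) are all W)
n=5: W (go to 0, an L position)
n=6: W (go to 4, an L position)
n=7: W (go to 0, an L position)
n=8: W (go to 4, an L position)
n=9: L (options 6(W), 8(W) are all W)
n=10: W (go to 9, an L position)
n=11: W (go to 0, an L position)
n=12: W (go to 9, an L position)
n=13: W (go to 0, an L position)
n=14: L (options 7(W), 12(W), 13(W) are all W)
n=15: W (go to 14, an L position)
n=16: W (go to 14, an L position)
n=17: W (go to 0, an L position)
n=18: W (go to 9, an L position)
n=19: W (go to 0, an L position)
n=20: L (options 10(W), 15(W), 16(W), 18(W), 19(W) are all W)
n=21: W (go to 14, an L position)
n=22: W (go to 20, an L position)
n=23: W (go to 0, an L position)
n=24: W (go to 20, an L position)
From 24 Player 1 can move to 20, reaching an L position.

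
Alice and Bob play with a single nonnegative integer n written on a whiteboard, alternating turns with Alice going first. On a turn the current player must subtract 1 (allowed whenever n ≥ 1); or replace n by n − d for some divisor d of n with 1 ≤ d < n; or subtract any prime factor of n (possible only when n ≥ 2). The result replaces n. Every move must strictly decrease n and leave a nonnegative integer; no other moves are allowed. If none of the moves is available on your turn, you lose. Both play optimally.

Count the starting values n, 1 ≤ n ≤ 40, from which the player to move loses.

8

Use the standard recursion: the mover loses at a terminal position; elsewhere, the mover wins exactly when some move hands the opponent an L position.
n=0: no move → L
n=1: can move to 0, which is L ⇒ W
n=2: can move to 0, which is L ⇒ W
n=3: can move to 0, which is L ⇒ W
n=4: moves to 2(W), 3(W); every one is W ⇒ L
n=5: can move to 0, which is L ⇒ W
n=6: can move to 4, which is L ⇒ W
n=7: can move to 0, which is L ⇒ W
n=8: can move to 4, which is L ⇒ W
n=9: moves to 6(W), 8(W); every one is W ⇒ L
n=10: can move to 9, which is L ⇒ W
n=11: can move to 0, which is L ⇒ W
n=12: can move to 9, which is L ⇒ W
n=13: can move to 0, which is L ⇒ W
n=14: moves to 7(W), 12(W), 13(W); every one is W ⇒ L
n=15: can move to 14, which is L ⇒ W
n=16: can move to 14, which is L ⇒ W
n=17: can move to 0, which is L ⇒ W
n=18: can move to 9, which is L ⇒ W
n=19: can move to 0, which is L ⇒ W
n=20: moves to 10(W), 15(W), 16(W), 18(W), 19(W); every one is W ⇒ L
n=21: can move to 14, which is L ⇒ W
n=22: can move to 20, which is L ⇒ W
n=23: can move to 0, which is L ⇒ W
n=24: can move to 20, which is L ⇒ W
n=25: can move to 20, which is L ⇒ W
n=26: moves to 13(W), 24(W), 25(W); every one is W ⇒ L
n=27: can move to 26, which is L ⇒ W
n=28: can move to 14, which is L ⇒ W
n=29: can move to 0, which is L ⇒ W
n=30: can move to 20, which is L ⇒ W
n=31: can move to 0, which is L ⇒ W
n=32: moves to 16(W), 24(W), 28(W), 30(W), 31(W); every one is W ⇒ L
n=33: can move to 32, which is L ⇒ W
n=34: can move to 32, which is L ⇒ W
n=35: moves to 28(W), 30(W), 34(W); every one is W ⇒ L
n=36: can move to 32, which is L ⇒ W
n=37: can move to 0, which is L ⇒ W
n=38: moves to 19(W), 36(W), 37(W); every one is W ⇒ L
n=39: can move to 26, which is L ⇒ W
n=40: can move to 20, which is L ⇒ W
L entries with 1 ≤ n ≤ 40 (n=0 is outside the asked range and is not counted): n = 4, 9, 14, 20, 26, 32, 35, 38; that makes 8.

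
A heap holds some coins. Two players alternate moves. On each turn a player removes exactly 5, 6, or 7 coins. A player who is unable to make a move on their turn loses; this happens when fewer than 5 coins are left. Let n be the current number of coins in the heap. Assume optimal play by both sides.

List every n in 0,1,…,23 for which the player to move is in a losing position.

Positions with no move are L. A position that does have a move is losing for the player to move precisely when every available move leads to a winning position for the opponent. Fill in the labels:
n=0: no move → L
n=1: no move → L
n=2: no move → L
n=3: no move → L
n=4: no move → L
n=5: can move to 0, which is L ⇒ W
n=6: can move to 1, which is L ⇒ W
n=7: can move to 2, which is L ⇒ W
n=8: can move to 3, which is L ⇒ W
n=9: can move to 4, which is L ⇒ W
n=10: can move to 4, which is L ⇒ W
n=11: can move to 4, which is L ⇒ W
n=12: moves to 7(W), 6(W), 5(W); every one is W ⇒ L
n=13: moves to 8(W), 7(W), 6(W); every one is W ⇒ L
n=14: moves to 9(W), 8(W), 7(W); every one is W ⇒ L
n=15: moves to 10(W), 9(W), 8(W); every one is W ⇒ L
n=16: moves to 11(W), 10(W), 9(W); every one is W ⇒ L
n=17: can move to 12, which is L ⇒ W
n=18: can move to 13, which is L ⇒ W
n=19: can move to 14, which is L ⇒ W
n=20: can move to 15, which is L ⇒ W
n=21: can move to 16, which is L ⇒ W
n=22: can move to 16, which is L ⇒ W
n=23: can move to 16, which is L ⇒ W
Reading off the rows marked L gives the requested list; there are 10 such values of n.

0, 1, 2, 3, 4, 12, 13, 14, 15, 16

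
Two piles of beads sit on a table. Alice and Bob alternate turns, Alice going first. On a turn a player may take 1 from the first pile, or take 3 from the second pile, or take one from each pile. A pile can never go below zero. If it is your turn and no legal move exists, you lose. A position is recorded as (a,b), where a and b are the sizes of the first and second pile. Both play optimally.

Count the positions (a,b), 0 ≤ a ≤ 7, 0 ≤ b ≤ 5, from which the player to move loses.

Compute win/loss labels from the base case upward. A position with no move is L. Any other position is W if it can reach an L in one move, else L.
Every move lowers a or b (never raises either), so fill the grid row by row in increasing a, and left to right within a row: each cell's successors are then already labelled.
      b=0  b=1  b=2  b=3  b=4  b=5
a=0:    L    L    L    W    W    W
a=1:    W    W    W    W    L    L
a=2:    L    L    L    W    W    W
a=3:    W    W    W    W    L    L
a=4:    L    L    L    W    W    W
a=5:    W    W    W    W    L    L
a=6:    L    L    L    W    W    W
a=7:    W    W    W    W    L    L
Cells with no legal move (terminal, hence L): (0,0), (0,1), (0,2).
The remaining L cells, each justified by listing all of its moves:
(1,4): only reaches (0,4)(W), (1,1)(W), (0,3)(W), all W → L
(1,5): only reaches (0,5)(W), (1,2)(W), (0,4)(W), all W → L
(2,0): only reaches (1,0)(W), which is W → L
(2,1): only reaches (1,1)(W), (1,0)(W), all W → L
(2,2): only reaches (1,2)(W), (1,1)(W), all W → L
(3,4): only reaches (2,4)(W), (3,1)(W), (2,3)(W), all W → L
(3,5): only reaches (2,5)(W), (3,2)(W), (2,4)(W), all W → L
(4,0): only reaches (3,0)(W), which is W → L
(4,1): only reaches (3,1)(W), (3,0)(W), all W → L
(4,2): only reaches (3,2)(W), (3,1)(W), all W → L
(5,4): only reaches (4,4)(W), (5,1)(W), (4,3)(W), all W → L
(5,5): only reaches (4,5)(W), (5,2)(W), (4,4)(W), all W → L
(6,0): only reaches (5,0)(W), which is W → L
(6,1): only reaches (5,1)(W), (5,0)(W), all W → L
(6,2): only reaches (5,2)(W), (5,1)(W), all W → L
(7,4): only reaches (6,4)(W), (7,1)(W), (6,3)(W), all W → L
(7,5): only reaches (6,5)(W), (7,2)(W), (6,4)(W), all W → L
Every other cell has at least one move into one of the L cells above, so it is W.
L cells per row: a=0: 3, a=1: 2, a=2: 3, a=3: 2, a=4: 3, a=5: 2, a=6: 3, a=7: 2; total 20.

20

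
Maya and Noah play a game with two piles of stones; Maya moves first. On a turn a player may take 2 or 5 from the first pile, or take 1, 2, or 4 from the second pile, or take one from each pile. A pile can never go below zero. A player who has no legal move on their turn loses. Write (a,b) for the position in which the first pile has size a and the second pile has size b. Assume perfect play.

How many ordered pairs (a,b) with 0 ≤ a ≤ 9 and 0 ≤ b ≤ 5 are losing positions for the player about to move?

Work bottom-up. With no move the player to move loses. Otherwise the position is W if at least one move leads to an L position for the opponent, and L if every move leads to a W.
Every move lowers a or b (never raises either), so fill the grid row by row in increasing a, and left to right within a row: each cell's successors are then already labelled.
      b=0  b=1  b=2  b=3  b=4  b=5
a=0:    L    W    W    L    W    W
a=1:    L    W    W    L    W    W
a=2:    W    W    L    W    W    L
a=3:    W    L    W    W    L    W
a=4:    L    W    W    L    W    W
a=5:    W    W    L    W    W    L
a=6:    W    L    W    W    L    W
a=7:    L    W    W    L    W    W
a=8:    L    W    W    L    W    W
a=9:    W    W    L    W    W    L
Cells with no legal move (terminal, hence L): (0,0), (1,0).
The remaining L cells, each justified by listing all of its moves:
(0,3): L (options (0,2)(W), (0,1)(W) are all W)
(1,3): L (options (1,2)(W), (1,1)(W), (0,2)(W) are all W)
(2,2): L (options (0,2)(W), (2,1)(W), (2,0)(W), (1,1)(W) are all W)
(2,5): L (options (0,5)(W), (2,4)(W), (2,3)(W), (2,1)(W), (1,4)(W) are all W)
(3,1): L (options (1,1)(W), (3,0)(W), (2,0)(W) are all W)
(3,4): L (options (1,4)(W), (3,3)(W), (3,2)(W), (3,0)(W), (2,3)(W) are all W)
(4,0): L (sole option (2,0)(W) is W)
(4,3): L (options (2,3)(W), (4,2)(W), (4,1)(W), (3,2)(W) are all W)
(5,2): L (options (3,2)(W), (0,2)(W), (5,1)(W), (5,0)(W), (4,1)(W) are all W)
(5,5): L (options (3,5)(W), (0,5)(W), (5,4)(W), (5,3)(W), (5,1)(W), (4,4)(W) are all W)
(6,1): L (options (4,1)(W), (1,1)(W), (6,0)(W), (5,0)(W) are all W)
(6,4): L (options (4,4)(W), (1,4)(W), (6,3)(W), (6,2)(W), (6,0)(W), (5,3)(W) are all W)
(7,0): L (options (5,0)(W), (2,0)(W) are all W)
(7,3): L (options (5,3)(W), (2,3)(W), (7,2)(W), (7,1)(W), (6,2)(W) are all W)
(8,0): L (options (6,0)(W), (3,0)(W) are all W)
(8,3): L (options (6,3)(W), (3,3)(W), (8,2)(W), (8,1)(W), (7,2)(W) are all W)
(9,2): L (options (7,2)(W), (4,2)(W), (9,1)(W), (9,0)(W), (8,1)(W) are all W)
(9,5): L (options (7,5)(W), (4,5)(W), (9,4)(W), (9,3)(W), (9,1)(W), (8,4)(W) are all W)
Every other cell has at least one move into one of the L cells above, so it is W.
L cells per row: a=0: 2, a=1: 2, a=2: 2, a=3: 2, a=4: 2, a=5: 2, a=6: 2, a=7: 2, a=8: 2, a=9: 2; total 20.

20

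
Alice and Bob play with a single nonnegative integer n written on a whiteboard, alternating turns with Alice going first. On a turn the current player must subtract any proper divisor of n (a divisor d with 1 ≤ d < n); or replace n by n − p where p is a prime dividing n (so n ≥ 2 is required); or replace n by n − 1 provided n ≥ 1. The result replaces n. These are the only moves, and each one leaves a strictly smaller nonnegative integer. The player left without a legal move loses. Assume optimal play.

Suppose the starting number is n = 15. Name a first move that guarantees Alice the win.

Build the W/L table. Terminal = L. A non-terminal position is W if it has a move to some L; otherwise it is L.
n=0: no move → L
n=1: reaches L-position 0 → W
n=2: reaches L-position 0 → W
n=3: reaches L-position 0 → W
n=4: only reaches 2(W), 3(W), all W → L
n=5: reaches L-position 0 → W
n=6: reaches L-position 4 → W
n=7: reaches L-position 0 → W
n=8: reaches L-position 4 → W
n=9: only reaches 6(W), 8(W), all W → L
n=10: reaches L-position 9 → W
n=11: reaches L-position 0 → W
n=12: reaches L-position 9 → W
n=13: reaches L-position 0 → W
n=14: only reaches 7(W), 12(W), 13(W), all W → L
n=15: reaches L-position 14 → W
From 15, the L positions reachable in one move are: 14.

Move to 14.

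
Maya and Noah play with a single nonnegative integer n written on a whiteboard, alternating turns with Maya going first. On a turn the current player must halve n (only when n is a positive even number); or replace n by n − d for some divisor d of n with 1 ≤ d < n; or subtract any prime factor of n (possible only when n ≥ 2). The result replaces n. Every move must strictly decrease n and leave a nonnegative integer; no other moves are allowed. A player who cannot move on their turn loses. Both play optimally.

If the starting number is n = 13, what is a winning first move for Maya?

Build the W/L table. Terminal = L. A non-terminal position is W if it has a move to some L; otherwise it is L.
n=0: no move → L
n=1: no move → L
n=2: can move to 0, which is L ⇒ W
n=3: can move to 0, which is L ⇒ W
n=4: moves to 2(W), 3(W); every one is W ⇒ L
n=5: can move to 0, which is L ⇒ W
n=6: can move to 4, which is L ⇒ W
n=7: can move to 0, which is L ⇒ W
n=8: can move to 4, which is L ⇒ W
n=9: moves to 6(W), 8(W); every one is W ⇒ L
n=10: can move to 9, which is L ⇒ W
n=11: can move to 0, which is L ⇒ W
n=12: can move to 9, which is L ⇒ W
n=13: can move to 0, which is L ⇒ W
From 13, the L positions reachable in one move are: 0.

Move to 0.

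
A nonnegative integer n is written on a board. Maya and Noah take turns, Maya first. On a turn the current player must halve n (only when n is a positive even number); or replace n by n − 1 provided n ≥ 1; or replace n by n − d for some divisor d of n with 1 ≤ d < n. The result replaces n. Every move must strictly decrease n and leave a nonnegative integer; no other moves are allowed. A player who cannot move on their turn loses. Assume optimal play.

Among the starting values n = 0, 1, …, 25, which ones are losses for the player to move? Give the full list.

0, 2, 5, 7, 9, 11, 13, 15, 17, 19, 21, 23, 25

Positions with no move are L. A position that does have a move is losing for the player to move precisely when every available move leads to a winning position for the opponent. Fill in the labels:
n=0: no move → L
n=1: →0(L), so W
n=2: →1(W) only, which is W, so L
n=3: →2(L), so W
n=4: →2(L), so W
n=5: →4(W) only, which is W, so L
n=6: →5(L), so W
n=7: →6(W) only, which is W, so L
n=8: →7(L), so W
n=9: →6(W), 8(W) — all W, so L
n=10: →5(L), so W
n=11: →10(W) only, which is W, so L
n=12: →9(L), so W
n=13: →12(W) only, which is W, so L
n=14: →7(L), so W
n=15: →10(W), 12(W), 14(W) — all W, so L
n=16: →15(L), so W
n=17: →16(W) only, which is W, so L
n=18: →9(L), so W
n=19: →18(W) only, which is W, so L
n=20: →15(L), so W
n=21: →14(W), 18(W), 20(W) — all W, so L
n=22: →11(L), so W
n=23: →22(W) only, which is W, so L
n=24: →21(L), so W
n=25: →20(W), 24(W) — all W, so L
The losing starting values of n are exactly the entries labelled L in this table (13 of them).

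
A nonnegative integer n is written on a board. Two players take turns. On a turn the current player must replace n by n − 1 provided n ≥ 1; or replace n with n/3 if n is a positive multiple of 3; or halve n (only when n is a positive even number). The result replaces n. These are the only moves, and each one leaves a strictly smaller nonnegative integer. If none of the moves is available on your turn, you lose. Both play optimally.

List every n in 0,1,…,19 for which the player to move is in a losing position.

Positions with no move are L. A position that does have a move is losing for the player to move precisely when every available move leads to a winning position for the opponent. Fill in the labels:
n=0: no move → L
n=1: →0(L), so W
n=2: →1(W) only, which is W, so L
n=3: →2(L), so W
n=4: →2(L), so W
n=5: →4(W) only, which is W, so L
n=6: →2(L), so W
n=7: →6(W) only, which is W, so L
n=8: →7(L), so W
n=9: →3(W), 8(W) — all W, so L
n=10: →5(L), so W
n=11: →10(W) only, which is W, so L
n=12: →11(L), so W
n=13: →12(W) only, which is W, so L
n=14: →7(L), so W
n=15: →5(L), so W
n=16: →8(W), 15(W) — all W, so L
n=17: →16(L), so W
n=18: →9(L), so W
n=19: →18(W) only, which is W, so L
The losing starting values of n are exactly the entries labelled L in this table (9 of them).

0, 2, 5, 7, 9, 11, 13, 16, 19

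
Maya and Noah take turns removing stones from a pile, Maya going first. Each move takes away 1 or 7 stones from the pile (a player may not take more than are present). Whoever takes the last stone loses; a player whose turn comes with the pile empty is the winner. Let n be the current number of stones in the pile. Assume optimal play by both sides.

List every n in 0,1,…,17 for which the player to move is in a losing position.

Label each position W (a win for the player to move) or L (a loss). A position with no legal move is W; any other position is W exactly when some move reaches an L, and L when every move reaches a W.
n=0: no move; the opponent has just taken the last stone and therefore loses → W
n=1: →0(W) only, which is W, so L
n=2: →1(L), so W
n=3: →2(W) only, which is W, so L
n=4: →3(L), so W
n=5: →4(W) only, which is W, so L
n=6: →5(L), so W
n=7: →6(W), 0(W) — all W, so L
n=8: →7(L), so W
n=9: →8(W), 2(W) — all W, so L
n=10: →9(L), so W
n=11: →10(W), 4(W) — all W, so L
n=12: →11(L), so W
n=13: →12(W), 6(W) — all W, so L
n=14: →13(L), so W
n=15: →14(W), 8(W) — all W, so L
n=16: →15(L), so W
n=17: →16(W), 10(W) — all W, so L
Reading off the rows marked L gives the requested list; there are 9 such values of n.

1, 3, 5, 7, 9, 11, 13, 15, 17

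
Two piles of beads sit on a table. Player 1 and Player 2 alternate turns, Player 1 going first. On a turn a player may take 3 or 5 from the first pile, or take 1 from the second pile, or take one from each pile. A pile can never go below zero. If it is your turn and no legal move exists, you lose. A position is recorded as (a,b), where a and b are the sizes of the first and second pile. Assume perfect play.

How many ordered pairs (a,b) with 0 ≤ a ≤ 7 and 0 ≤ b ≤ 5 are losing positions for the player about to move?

Compute win/loss labels from the base case upward. A position with no move is L. Any other position is W if it can reach an L in one move, else L.
Every move lowers a or b (never raises either), so fill the grid row by row in increasing a, and left to right within a row: each cell's successors are then already labelled.
      b=0  b=1  b=2  b=3  b=4  b=5
a=0:    L    W    L    W    L    W
a=1:    L    W    L    W    L    W
a=2:    L    W    L    W    L    W
a=3:    W    W    W    W    W    W
a=4:    W    L    W    L    W    L
a=5:    W    L    W    L    W    L
a=6:    W    L    W    L    W    L
a=7:    W    W    W    W    W    W
Cells with no legal move (terminal, hence L): (0,0), (1,0), (2,0).
The remaining L cells, each justified by listing all of its moves:
(0,2): only reaches (0,1)(W), which is W → L
(0,4): only reaches (0,3)(W), which is W → L
(1,2): only reaches (1,1)(W), (0,1)(W), all W → L
(1,4): only reaches (1,3)(W), (0,3)(W), all W → L
(2,2): only reaches (2,1)(W), (1,1)(W), all W → L
(2,4): only reaches (2,3)(W), (1,3)(W), all W → L
(4,1): only reaches (1,1)(W), (4,0)(W), (3,0)(W), all W → L
(4,3): only reaches (1,3)(W), (4,2)(W), (3,2)(W), all W → L
(4,5): only reaches (1,5)(W), (4,4)(W), (3,4)(W), all W → L
(5,1): only reaches (2,1)(W), (0,1)(W), (5,0)(W), (4,0)(W), all W → L
(5,3): only reaches (2,3)(W), (0,3)(W), (5,2)(W), (4,2)(W), all W → L
(5,5): only reaches (2,5)(W), (0,5)(W), (5,4)(W), (4,4)(W), all W → L
(6,1): only reaches (3,1)(W), (1,1)(W), (6,0)(W), (5,0)(W), all W → L
(6,3): only reaches (3,3)(W), (1,3)(W), (6,2)(W), (5,2)(W), all W → L
(6,5): only reaches (3,5)(W), (1,5)(W), (6,4)(W), (5,4)(W), all W → L
Every other cell has at least one move into one of the L cells above, so it is W.
L cells per row: a=0: 3, a=1: 3, a=2: 3, a=3: 0, a=4: 3, a=5: 3, a=6: 3, a=7: 0; total 18.

18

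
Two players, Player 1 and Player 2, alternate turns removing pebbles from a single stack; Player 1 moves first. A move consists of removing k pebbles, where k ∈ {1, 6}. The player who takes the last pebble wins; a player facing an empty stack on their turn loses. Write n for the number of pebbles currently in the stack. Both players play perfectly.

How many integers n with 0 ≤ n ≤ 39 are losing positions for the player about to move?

18

Classify positions by backward induction: terminal positions (no move available) are L. From any other position, the mover wins iff some move reaches an L.
n=0: no move → L
n=1: can move to 0, which is L ⇒ W
n=2: the only move is to 1(W), a W ⇒ L
n=3: can move to 2, which is L ⇒ W
n=4: the only move is to 3(W), a W ⇒ L
n=5: can move to 4, which is L ⇒ W
n=6: can move to 0, which is L ⇒ W
n=7: moves to 6(W), 1(W); every one is W ⇒ L
n=8: can move to 7, which is L ⇒ W
n=9: moves to 8(W), 3(W); every one is W ⇒ L
n=10: can move to 9, which is L ⇒ W
n=11: moves to 10(W), 5(W); every one is W ⇒ L
n=12: can move to 11, which is L ⇒ W
n=13: can move to 7, which is L ⇒ W
n=14: moves to 13(W), 8(W); every one is W ⇒ L
n=15: can move to 14, which is L ⇒ W
n=16: moves to 15(W), 10(W); every one is W ⇒ L
n=17: can move to 16, which is L ⇒ W
n=18: moves to 17(W), 12(W); every one is W ⇒ L
n=19: can move to 18, which is L ⇒ W
n=20: can move to 14, which is L ⇒ W
n=21: moves to 20(W), 15(W); every one is W ⇒ L
n=22: can move to 21, which is L ⇒ W
n=23: moves to 22(W), 17(W); every one is W ⇒ L
n=24: can move to 23, which is L ⇒ W
n=25: moves to 24(W), 19(W); every one is W ⇒ L
n=26: can move to 25, which is L ⇒ W
n=27: can move to 21, which is L ⇒ W
n=28: moves to 27(W), 22(W); every one is W ⇒ L
n=29: can move to 28, which is L ⇒ W
n=30: moves to 29(W), 24(W); every one is W ⇒ L
n=31: can move to 30, which is L ⇒ W
n=32: moves to 31(W), 26(W); every one is W ⇒ L
n=33: can move to 32, which is L ⇒ W
n=34: can move to 28, which is L ⇒ W
n=35: moves to 34(W), 29(W); every one is W ⇒ L
n=36: can move to 35, which is L ⇒ W
n=37: moves to 36(W), 31(W); every one is W ⇒ L
n=38: can move to 37, which is L ⇒ W
n=39: moves to 38(W), 33(W); every one is W ⇒ L
L entries with 0 ≤ n ≤ 39: n = 0, 2, 4, 7, 9, 11, 14, 16, 18, 21, 23, 25, 28, 30, 32, 35, 37, 39; that makes 18.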